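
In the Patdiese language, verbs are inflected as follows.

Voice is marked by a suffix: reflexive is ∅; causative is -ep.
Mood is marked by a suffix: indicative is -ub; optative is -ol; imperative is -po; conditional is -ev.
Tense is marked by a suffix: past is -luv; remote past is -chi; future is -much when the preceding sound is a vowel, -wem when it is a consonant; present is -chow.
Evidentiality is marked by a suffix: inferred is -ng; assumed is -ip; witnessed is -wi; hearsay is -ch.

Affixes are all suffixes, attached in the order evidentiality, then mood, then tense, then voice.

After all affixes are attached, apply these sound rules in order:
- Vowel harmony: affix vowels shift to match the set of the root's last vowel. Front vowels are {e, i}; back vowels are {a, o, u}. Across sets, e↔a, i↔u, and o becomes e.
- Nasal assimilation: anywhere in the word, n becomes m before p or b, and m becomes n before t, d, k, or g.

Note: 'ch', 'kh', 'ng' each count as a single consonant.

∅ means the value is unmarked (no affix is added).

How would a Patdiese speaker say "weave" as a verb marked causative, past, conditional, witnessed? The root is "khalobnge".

Attach evidentiality witnessed -wi → khalobngewi.
Attach mood conditional -ev → khalobngewiev.
Attach tense past -luv → khalobngewievluv.
Attach voice causative -ep → khalobngewievluvep.
Apply vowel harmony: khalobngewievluvep → khalobngewievlivep.
Nasal assimilation: no change.

khalobngewievlivep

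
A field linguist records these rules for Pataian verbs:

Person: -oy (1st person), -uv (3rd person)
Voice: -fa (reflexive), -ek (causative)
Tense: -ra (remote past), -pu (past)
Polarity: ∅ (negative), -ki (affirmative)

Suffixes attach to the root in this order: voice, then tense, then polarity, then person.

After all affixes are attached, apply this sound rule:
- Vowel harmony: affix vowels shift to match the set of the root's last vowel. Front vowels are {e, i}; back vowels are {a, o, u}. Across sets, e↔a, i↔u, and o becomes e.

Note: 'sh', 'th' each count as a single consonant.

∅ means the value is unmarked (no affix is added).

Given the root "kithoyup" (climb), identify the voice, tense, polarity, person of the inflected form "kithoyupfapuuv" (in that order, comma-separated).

reflexive, past, negative, 3rd person

Segment: kithoyup-fa-pu-uv.
voice: -fa → reflexive.
tense: -pu → past.
polarity: ∅ → negative.
person: -uv → 3rd person.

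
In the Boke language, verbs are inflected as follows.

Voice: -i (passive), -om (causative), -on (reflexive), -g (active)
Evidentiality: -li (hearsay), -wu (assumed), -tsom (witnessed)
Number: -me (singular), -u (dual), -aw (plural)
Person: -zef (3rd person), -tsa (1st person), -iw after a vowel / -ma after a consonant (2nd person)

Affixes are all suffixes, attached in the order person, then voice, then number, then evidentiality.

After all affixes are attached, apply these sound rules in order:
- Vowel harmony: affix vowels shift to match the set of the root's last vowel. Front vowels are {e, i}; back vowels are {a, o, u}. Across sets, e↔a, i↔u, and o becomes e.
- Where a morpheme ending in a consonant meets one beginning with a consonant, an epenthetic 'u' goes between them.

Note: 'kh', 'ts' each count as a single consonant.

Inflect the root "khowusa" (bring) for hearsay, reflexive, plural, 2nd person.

Attach person 2nd person -iw (after vowel 'a') → khowusaiw.
Attach voice reflexive -on → khowusaiwon.
Attach number plural -aw → khowusaiwonaw.
Attach evidentiality hearsay -li → khowusaiwonawli.
Apply vowel harmony: khowusaiwonawli → khowusauwonawlu.
Apply epenthesis: khowusauwonawlu → khowusauwonawulu.

khowusauwonawulu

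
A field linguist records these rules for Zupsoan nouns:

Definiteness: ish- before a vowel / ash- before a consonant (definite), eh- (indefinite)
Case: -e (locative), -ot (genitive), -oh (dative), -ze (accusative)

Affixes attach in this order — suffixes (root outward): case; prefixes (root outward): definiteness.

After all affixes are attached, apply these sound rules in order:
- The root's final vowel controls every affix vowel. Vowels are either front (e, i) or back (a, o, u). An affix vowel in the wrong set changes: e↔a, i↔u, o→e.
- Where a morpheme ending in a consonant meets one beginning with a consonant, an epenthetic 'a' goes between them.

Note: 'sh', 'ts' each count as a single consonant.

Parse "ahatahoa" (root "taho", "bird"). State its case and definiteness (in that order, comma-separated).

locative, indefinite

Segment: eh-taho-e.
case: -e → locative.
definiteness: eh- → indefinite.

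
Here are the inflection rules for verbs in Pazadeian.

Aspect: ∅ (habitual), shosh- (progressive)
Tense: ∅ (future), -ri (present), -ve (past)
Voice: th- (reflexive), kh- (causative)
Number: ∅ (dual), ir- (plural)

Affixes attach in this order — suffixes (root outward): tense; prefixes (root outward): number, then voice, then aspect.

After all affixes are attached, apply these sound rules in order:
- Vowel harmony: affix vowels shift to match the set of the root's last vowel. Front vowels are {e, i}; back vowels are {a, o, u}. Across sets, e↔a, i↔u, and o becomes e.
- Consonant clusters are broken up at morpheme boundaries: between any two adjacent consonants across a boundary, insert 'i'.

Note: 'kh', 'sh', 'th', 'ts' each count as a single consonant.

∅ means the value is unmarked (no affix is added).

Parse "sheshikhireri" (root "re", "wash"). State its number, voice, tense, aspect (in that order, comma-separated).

dual, causative, present, progressive

Segment: shosh-kh-re-ri.
number: ∅ → dual.
voice: kh- → causative.
tense: -ri → present.
aspect: shosh- → progressive.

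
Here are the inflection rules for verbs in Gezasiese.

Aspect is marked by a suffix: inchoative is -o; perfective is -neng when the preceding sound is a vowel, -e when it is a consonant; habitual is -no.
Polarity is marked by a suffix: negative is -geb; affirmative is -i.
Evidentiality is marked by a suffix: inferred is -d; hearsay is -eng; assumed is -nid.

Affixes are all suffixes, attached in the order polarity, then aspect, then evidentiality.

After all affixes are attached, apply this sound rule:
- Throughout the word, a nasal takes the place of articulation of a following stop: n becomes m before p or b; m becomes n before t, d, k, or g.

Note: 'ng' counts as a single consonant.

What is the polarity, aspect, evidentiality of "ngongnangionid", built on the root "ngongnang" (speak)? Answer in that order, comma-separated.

Segment: ngongnang-i-o-nid.
polarity: -i → affirmative.
aspect: -o → inchoative.
evidentiality: -nid → assumed.

affirmative, inchoative, assumed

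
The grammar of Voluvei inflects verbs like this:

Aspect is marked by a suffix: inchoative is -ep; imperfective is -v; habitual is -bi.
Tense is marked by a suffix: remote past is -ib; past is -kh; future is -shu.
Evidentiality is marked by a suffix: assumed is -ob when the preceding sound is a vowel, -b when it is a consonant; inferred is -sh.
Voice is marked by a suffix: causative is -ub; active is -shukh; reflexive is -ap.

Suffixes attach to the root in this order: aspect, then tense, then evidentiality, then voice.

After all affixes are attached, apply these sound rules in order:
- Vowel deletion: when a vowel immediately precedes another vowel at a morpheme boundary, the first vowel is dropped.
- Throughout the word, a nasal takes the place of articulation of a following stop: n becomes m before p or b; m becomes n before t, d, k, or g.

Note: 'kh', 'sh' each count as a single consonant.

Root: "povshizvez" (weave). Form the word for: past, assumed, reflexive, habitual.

Attach aspect habitual -bi → povshizvezbi.
Attach tense past -kh → povshizvezbikh.
Attach evidentiality assumed -b (after consonant 'kh') → povshizvezbikhb.
Attach voice reflexive -ap → povshizvezbikhbap.
Vowel deletion: no change.
Nasal assimilation: no change.

povshizvezbikhbap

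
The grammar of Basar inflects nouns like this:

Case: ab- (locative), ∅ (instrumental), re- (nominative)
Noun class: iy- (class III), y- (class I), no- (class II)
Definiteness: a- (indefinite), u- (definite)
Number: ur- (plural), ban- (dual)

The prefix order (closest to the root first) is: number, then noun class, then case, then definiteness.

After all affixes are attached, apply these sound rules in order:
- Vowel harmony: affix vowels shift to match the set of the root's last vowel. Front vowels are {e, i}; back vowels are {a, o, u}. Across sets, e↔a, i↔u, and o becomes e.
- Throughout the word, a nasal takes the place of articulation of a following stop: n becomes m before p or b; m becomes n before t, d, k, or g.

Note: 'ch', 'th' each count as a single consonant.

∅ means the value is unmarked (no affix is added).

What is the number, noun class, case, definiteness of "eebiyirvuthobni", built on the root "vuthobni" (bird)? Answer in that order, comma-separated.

plural, class III, locative, indefinite

Segment: a-ab-iy-ur-vuthobni.
number: ur- → plural.
noun class: iy- → class III.
case: ab- → locative.
definiteness: a- → indefinite.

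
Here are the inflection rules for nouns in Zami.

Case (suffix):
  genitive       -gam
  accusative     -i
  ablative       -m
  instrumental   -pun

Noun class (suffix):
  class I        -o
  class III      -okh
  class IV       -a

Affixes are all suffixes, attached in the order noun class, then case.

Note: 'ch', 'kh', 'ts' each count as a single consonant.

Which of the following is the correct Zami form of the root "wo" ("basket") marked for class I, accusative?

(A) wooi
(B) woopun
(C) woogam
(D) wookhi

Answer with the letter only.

Attach noun class class I -o → woo.
Attach case accusative -i → wooi.
So the correct form is wooi, option (A).
(C) woogam is wrong: it uses genitive instead of accusative for case.
(D) wookhi is wrong: it uses class III instead of class I for noun class.
(B) woopun is wrong: it uses instrumental instead of accusative for case.

A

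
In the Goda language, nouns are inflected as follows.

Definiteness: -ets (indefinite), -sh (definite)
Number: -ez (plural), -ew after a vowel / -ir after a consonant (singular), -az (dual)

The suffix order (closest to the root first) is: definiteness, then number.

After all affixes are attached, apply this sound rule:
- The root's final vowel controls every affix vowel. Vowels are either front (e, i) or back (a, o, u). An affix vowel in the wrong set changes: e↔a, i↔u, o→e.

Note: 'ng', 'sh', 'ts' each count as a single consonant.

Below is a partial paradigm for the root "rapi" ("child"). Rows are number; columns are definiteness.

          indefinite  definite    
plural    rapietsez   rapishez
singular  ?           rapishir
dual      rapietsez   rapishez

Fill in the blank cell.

Attach definiteness indefinite -ets → rapiets.
Attach number singular -ir (after consonant 'ts') → rapietsir.
Vowel harmony: no change.

rapietsir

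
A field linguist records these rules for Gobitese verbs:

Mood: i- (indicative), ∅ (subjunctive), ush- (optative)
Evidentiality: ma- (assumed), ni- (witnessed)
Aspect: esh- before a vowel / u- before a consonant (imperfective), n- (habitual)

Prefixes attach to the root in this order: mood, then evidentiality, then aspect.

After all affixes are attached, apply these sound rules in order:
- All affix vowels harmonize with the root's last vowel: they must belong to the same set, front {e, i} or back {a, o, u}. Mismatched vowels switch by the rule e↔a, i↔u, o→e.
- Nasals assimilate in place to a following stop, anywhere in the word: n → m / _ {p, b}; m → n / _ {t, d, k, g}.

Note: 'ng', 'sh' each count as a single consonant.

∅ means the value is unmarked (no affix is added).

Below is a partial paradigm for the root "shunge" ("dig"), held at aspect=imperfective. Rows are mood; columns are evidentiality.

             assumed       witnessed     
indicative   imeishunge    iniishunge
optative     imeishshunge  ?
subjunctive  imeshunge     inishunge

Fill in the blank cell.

iniishshunge

Attach mood optative ush- → ushshunge.
Attach evidentiality witnessed ni- → niushshunge.
Attach aspect imperfective u- (before consonant 'n') → uniushshunge.
Apply vowel harmony: uniushshunge → iniishshunge.
Nasal assimilation: no change.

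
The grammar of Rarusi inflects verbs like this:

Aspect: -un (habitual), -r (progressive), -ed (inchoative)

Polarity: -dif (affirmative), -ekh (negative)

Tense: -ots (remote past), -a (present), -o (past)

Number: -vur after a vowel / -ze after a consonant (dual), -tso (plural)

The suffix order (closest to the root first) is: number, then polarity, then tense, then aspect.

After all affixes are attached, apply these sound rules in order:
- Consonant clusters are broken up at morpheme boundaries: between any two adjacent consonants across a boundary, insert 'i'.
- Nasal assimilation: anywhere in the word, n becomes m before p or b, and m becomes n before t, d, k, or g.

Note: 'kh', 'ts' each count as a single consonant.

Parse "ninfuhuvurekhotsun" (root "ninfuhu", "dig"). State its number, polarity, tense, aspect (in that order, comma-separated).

Segment: ninfuhu-vur-ekh-ots-un.
number: -vur/ze → dual.
polarity: -ekh → negative.
tense: -ots → remote past.
aspect: -un → habitual.

dual, negative, remote past, habitual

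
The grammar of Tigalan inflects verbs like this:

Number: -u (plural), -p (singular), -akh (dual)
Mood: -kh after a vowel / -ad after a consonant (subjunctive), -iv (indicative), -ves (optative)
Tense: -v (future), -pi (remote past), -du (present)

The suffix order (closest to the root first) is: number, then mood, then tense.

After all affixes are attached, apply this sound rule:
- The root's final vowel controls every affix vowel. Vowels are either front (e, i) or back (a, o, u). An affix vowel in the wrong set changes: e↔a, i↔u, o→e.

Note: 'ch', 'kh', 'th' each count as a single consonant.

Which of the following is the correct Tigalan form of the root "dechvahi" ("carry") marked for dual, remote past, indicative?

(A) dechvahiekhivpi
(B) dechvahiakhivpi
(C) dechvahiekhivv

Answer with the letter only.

Attach number dual -akh → dechvahiakh.
Attach mood indicative -iv → dechvahiakhiv.
Attach tense remote past -pi → dechvahiakhivpi.
Apply vowel harmony: dechvahiakhivpi → dechvahiekhivpi.
So the correct form is dechvahiekhivpi, option (A).
(B) dechvahiakhivpi is wrong: it fails to apply the sound rule(s).
(C) dechvahiekhivv is wrong: it uses future instead of remote past for tense.

A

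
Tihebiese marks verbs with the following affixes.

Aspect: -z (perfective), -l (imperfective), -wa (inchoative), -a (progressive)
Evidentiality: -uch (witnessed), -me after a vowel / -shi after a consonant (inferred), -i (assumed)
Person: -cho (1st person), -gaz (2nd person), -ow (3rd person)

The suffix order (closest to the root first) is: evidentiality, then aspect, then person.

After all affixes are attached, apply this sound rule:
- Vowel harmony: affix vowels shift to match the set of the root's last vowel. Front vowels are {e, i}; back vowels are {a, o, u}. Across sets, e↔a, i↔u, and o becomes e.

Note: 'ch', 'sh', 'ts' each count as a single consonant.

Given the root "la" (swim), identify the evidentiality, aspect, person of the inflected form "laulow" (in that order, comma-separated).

Segment: la-i-l-ow.
evidentiality: -i → assumed.
aspect: -l → imperfective.
person: -ow → 3rd person.

assumed, imperfective, 3rd person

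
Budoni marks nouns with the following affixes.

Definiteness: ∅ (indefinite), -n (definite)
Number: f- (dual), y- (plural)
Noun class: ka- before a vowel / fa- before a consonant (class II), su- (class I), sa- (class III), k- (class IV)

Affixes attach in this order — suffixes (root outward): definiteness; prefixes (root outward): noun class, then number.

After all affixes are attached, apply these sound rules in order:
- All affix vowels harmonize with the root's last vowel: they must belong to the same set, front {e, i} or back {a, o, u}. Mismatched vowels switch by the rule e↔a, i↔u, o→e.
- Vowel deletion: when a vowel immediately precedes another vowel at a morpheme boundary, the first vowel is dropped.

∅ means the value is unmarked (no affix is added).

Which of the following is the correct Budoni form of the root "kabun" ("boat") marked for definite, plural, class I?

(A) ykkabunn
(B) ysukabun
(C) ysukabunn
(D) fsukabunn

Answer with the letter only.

C

Attach noun class class I su- → sukabun.
Attach number plural y- → ysukabun.
Attach definiteness definite -n → ysukabunn.
Vowel harmony: no change.
Vowel deletion: no change.
So the correct form is ysukabunn, option (C).
(B) ysukabun is wrong: it uses indefinite instead of definite for definiteness.
(A) ykkabunn is wrong: it uses class IV instead of class I for noun class.
(D) fsukabunn is wrong: it uses dual instead of plural for number.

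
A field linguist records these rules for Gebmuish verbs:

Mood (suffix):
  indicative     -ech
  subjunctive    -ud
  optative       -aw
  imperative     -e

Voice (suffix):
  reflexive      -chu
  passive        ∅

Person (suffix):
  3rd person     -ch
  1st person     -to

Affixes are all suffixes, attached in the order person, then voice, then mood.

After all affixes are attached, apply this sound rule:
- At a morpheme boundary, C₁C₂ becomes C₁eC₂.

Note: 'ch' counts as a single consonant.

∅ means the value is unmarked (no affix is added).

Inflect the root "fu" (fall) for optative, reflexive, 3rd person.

fuchechuaw

Attach person 3rd person -ch → fuch.
Attach voice reflexive -chu → fuchchu.
Attach mood optative -aw → fuchchuaw.
Apply epenthesis: fuchchuaw → fuchechuaw.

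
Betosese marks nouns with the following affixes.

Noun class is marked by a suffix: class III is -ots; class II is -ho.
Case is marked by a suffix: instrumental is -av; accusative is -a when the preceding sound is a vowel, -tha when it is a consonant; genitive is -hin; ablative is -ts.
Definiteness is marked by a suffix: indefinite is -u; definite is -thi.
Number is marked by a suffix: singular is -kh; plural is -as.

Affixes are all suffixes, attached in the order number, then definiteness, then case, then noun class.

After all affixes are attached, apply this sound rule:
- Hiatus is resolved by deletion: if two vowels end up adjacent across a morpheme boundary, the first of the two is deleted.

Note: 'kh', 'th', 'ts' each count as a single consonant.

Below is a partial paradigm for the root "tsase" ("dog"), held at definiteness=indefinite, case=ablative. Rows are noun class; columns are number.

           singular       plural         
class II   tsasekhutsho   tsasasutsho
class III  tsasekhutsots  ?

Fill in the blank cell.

Attach number plural -as → tsaseas.
Attach definiteness indefinite -u → tsaseasu.
Attach case ablative -ts → tsaseasuts.
Attach noun class class III -ots → tsaseasutsots.
Apply vowel deletion: tsaseasutsots → tsasasutsots.

tsasasutsots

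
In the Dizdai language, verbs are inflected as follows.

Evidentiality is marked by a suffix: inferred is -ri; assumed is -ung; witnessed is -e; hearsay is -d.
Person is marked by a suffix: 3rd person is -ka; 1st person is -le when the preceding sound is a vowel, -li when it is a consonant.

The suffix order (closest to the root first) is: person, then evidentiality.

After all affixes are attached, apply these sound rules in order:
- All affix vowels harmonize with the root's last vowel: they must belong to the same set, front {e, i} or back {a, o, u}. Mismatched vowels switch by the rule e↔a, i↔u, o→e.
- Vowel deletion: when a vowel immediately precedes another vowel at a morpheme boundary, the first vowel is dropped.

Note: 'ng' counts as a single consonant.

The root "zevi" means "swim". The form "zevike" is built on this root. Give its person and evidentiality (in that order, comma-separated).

Segment: zevi-ka-e.
person: -ka → 3rd person.
evidentiality: -e → witnessed.

3rd person, witnessed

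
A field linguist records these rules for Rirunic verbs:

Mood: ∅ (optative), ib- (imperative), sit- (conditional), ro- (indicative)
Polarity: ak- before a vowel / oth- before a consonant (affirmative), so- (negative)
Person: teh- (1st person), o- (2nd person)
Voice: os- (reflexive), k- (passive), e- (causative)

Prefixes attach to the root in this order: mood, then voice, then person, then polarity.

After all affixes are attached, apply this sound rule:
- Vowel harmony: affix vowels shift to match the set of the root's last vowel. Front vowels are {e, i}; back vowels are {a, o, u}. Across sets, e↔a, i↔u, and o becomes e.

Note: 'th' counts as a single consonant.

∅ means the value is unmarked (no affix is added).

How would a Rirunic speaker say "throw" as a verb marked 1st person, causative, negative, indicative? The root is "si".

Attach mood indicative ro- → rosi.
Attach voice causative e- → erosi.
Attach person 1st person teh- → teherosi.
Attach polarity negative so- → soteherosi.
Apply vowel harmony: soteherosi → seteheresi.

seteheresi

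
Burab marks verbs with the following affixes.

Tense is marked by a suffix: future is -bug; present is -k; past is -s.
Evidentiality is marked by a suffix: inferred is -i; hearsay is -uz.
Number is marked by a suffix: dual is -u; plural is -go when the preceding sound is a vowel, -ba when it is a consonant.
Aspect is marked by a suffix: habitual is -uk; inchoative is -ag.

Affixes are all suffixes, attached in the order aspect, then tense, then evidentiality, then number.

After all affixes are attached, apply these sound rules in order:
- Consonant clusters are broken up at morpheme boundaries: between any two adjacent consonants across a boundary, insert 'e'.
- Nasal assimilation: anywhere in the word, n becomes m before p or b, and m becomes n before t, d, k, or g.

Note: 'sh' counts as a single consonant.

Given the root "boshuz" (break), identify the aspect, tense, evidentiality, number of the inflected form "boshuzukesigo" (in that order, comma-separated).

Segment: boshuz-uk-s-i-go.
aspect: -uk → habitual.
tense: -s → past.
evidentiality: -i → inferred.
number: -go/ba → plural.

habitual, past, inferred, plural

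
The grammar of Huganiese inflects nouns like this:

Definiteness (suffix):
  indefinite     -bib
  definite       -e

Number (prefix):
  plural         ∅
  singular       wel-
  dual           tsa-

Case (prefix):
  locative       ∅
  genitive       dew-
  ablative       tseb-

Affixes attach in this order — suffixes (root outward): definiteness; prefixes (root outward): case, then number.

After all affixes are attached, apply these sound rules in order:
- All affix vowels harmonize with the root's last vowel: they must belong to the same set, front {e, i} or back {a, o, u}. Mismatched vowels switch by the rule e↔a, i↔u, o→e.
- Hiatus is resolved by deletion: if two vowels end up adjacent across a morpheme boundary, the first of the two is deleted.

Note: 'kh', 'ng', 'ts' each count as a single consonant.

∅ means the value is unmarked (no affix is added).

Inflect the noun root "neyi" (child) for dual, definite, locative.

tseneye

case = locative: zero marking, form stays neyi.
Attach definiteness definite -e → neyie.
Attach number dual tsa- → tsaneyie.
Apply vowel harmony: tsaneyie → tseneyie.
Apply vowel deletion: tseneyie → tseneye.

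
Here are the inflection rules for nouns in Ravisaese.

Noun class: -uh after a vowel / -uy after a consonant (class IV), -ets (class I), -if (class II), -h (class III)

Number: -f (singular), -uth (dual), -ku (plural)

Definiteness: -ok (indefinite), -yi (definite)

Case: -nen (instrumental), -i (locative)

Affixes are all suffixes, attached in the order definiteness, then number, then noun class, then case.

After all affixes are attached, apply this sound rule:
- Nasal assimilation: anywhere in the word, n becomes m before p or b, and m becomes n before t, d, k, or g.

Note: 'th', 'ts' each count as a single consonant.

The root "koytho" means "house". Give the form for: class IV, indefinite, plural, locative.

Attach definiteness indefinite -ok → koythook.
Attach number plural -ku → koythookku.
Attach noun class class IV -uh (after vowel 'u') → koythookkuuh.
Attach case locative -i → koythookkuuhi.
Nasal assimilation: no change.

koythookkuuhi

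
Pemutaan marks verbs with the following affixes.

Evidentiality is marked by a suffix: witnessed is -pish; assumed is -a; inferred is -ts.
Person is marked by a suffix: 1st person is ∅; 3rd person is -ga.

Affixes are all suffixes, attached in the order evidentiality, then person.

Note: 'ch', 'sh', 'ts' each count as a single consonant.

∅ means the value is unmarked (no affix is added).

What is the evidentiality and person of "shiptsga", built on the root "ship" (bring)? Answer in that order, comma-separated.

Segment: ship-ts-ga.
evidentiality: -ts → inferred.
person: -ga → 3rd person.

inferred, 3rd person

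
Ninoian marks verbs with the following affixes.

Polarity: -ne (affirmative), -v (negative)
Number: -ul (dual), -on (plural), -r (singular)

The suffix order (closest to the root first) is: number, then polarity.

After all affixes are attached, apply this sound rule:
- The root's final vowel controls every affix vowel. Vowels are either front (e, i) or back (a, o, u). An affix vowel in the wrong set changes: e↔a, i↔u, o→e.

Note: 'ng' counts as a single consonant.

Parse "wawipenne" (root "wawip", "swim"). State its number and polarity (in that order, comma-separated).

plural, affirmative

Segment: wawip-on-ne.
number: -on → plural.
polarity: -ne → affirmative.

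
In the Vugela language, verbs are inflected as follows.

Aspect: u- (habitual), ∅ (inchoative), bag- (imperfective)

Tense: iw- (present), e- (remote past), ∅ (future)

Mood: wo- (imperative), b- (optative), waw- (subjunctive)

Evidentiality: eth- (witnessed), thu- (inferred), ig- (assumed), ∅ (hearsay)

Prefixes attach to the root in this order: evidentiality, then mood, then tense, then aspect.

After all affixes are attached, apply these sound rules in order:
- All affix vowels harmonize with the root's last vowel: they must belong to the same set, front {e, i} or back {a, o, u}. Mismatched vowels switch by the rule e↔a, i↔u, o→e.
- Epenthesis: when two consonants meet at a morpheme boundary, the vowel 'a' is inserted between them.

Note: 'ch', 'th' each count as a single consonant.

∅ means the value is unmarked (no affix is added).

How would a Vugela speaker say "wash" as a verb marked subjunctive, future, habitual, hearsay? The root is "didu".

evidentiality = hearsay: zero marking, form stays didu.
Attach mood subjunctive waw- → wawdidu.
tense = future: zero marking, form stays wawdidu.
Attach aspect habitual u- → uwawdidu.
Vowel harmony: no change.
Apply epenthesis: uwawdidu → uwawadidu.

uwawadidu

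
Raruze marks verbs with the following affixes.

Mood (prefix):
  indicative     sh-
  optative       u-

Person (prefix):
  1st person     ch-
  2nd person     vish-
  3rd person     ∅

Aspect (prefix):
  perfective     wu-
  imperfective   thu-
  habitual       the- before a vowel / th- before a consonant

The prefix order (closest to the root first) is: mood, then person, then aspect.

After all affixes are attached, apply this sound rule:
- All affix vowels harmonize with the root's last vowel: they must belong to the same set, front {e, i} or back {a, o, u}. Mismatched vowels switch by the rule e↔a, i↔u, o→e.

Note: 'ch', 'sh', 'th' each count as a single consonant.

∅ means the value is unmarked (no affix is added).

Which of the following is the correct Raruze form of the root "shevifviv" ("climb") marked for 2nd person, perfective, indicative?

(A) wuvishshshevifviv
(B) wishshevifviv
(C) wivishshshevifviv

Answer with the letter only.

Attach mood indicative sh- → shshevifviv.
Attach person 2nd person vish- → vishshshevifviv.
Attach aspect perfective wu- → wuvishshshevifviv.
Apply vowel harmony: wuvishshshevifviv → wivishshshevifviv.
So the correct form is wivishshshevifviv, option (C).
(A) wuvishshshevifviv is wrong: it fails to apply the sound rule(s).
(B) wishshevifviv is wrong: it uses 3rd person instead of 2nd person for person.

C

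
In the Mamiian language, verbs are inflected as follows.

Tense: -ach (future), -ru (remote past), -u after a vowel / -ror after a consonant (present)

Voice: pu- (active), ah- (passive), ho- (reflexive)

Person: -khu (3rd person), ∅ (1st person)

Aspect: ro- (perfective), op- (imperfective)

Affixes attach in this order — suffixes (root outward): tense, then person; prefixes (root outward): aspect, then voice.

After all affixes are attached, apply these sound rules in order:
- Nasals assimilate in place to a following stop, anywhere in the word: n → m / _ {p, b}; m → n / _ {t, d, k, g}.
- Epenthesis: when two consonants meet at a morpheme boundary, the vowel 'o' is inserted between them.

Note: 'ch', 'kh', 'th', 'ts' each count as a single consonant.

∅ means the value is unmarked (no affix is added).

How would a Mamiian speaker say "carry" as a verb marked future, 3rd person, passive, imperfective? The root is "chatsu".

ahopochatsuachokhu

Attach aspect imperfective op- → opchatsu.
Attach tense future -ach → opchatsuach.
Attach voice passive ah- → ahopchatsuach.
Attach person 3rd person -khu → ahopchatsuachkhu.
Nasal assimilation: no change.
Apply epenthesis: ahopchatsuachkhu → ahopochatsuachokhu.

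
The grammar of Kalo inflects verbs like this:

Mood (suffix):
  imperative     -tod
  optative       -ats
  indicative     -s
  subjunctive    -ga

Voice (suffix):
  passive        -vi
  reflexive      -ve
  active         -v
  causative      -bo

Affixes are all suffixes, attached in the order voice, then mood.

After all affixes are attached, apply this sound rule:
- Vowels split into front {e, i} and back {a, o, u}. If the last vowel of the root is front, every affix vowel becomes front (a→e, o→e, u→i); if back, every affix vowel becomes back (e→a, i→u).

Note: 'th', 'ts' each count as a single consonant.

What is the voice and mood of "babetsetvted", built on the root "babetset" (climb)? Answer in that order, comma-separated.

Segment: babetset-v-tod.
voice: -v → active.
mood: -tod → imperative.

active, imperative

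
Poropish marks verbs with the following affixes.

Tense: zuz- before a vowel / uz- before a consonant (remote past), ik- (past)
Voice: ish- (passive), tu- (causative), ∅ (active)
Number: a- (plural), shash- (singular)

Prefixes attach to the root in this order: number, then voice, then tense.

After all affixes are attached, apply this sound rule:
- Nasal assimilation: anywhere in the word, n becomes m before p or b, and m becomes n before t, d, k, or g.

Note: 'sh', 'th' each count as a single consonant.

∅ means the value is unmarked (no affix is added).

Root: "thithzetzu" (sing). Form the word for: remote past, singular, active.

Attach number singular shash- → shashthithzetzu.
voice = active: zero marking, form stays shashthithzetzu.
Attach tense remote past uz- (before consonant 'sh') → uzshashthithzetzu.
Nasal assimilation: no change.

uzshashthithzetzu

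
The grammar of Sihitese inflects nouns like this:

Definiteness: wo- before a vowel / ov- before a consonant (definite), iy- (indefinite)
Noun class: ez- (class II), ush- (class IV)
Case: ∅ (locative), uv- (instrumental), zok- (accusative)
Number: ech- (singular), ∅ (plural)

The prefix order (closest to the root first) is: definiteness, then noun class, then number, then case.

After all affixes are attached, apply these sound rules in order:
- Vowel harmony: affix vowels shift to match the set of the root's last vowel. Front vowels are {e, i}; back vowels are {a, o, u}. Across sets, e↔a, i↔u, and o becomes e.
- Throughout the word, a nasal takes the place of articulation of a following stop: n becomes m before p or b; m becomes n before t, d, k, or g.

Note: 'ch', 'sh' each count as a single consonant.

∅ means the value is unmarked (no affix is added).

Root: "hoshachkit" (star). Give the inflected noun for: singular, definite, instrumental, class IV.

ivechishevhoshachkit

Attach definiteness definite ov- (before consonant 'h') → ovhoshachkit.
Attach noun class class IV ush- → ushovhoshachkit.
Attach number singular ech- → echushovhoshachkit.
Attach case instrumental uv- → uvechushovhoshachkit.
Apply vowel harmony: uvechushovhoshachkit → ivechishevhoshachkit.
Nasal assimilation: no change.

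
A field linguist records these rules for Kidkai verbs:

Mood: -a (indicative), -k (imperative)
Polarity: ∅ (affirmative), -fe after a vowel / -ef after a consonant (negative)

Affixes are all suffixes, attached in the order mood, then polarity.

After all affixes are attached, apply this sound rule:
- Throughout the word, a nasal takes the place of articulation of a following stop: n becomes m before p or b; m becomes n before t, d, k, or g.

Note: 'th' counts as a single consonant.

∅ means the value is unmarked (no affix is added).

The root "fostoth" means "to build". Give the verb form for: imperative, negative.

Attach mood imperative -k → fostothk.
Attach polarity negative -ef (after consonant 'k') → fostothkef.
Nasal assimilation: no change.

fostothkef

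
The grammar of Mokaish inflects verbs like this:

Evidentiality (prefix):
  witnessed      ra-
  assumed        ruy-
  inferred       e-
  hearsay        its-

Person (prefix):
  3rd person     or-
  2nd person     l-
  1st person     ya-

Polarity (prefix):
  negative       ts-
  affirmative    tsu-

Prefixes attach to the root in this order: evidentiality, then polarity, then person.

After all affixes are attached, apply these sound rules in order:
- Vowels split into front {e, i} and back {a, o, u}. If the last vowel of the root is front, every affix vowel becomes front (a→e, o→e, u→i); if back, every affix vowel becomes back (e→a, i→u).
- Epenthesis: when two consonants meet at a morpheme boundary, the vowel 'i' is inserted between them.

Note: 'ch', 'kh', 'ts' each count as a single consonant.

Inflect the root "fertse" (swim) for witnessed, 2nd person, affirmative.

Attach evidentiality witnessed ra- → rafertse.
Attach polarity affirmative tsu- → tsurafertse.
Attach person 2nd person l- → ltsurafertse.
Apply vowel harmony: ltsurafertse → ltsirefertse.
Apply epenthesis: ltsirefertse → litsirefertse.

litsirefertse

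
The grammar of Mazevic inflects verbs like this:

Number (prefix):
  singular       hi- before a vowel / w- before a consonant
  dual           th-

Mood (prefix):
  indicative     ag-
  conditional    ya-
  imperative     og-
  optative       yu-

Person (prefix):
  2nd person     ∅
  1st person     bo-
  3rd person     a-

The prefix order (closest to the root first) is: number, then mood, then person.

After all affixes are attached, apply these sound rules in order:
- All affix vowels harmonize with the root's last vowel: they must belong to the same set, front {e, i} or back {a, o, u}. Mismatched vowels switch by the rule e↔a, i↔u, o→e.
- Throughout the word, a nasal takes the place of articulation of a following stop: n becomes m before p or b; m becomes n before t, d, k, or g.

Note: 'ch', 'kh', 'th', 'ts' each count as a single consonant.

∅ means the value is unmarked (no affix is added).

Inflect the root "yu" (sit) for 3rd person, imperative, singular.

aogwyu

Attach number singular w- (before consonant 'y') → wyu.
Attach mood imperative og- → ogwyu.
Attach person 3rd person a- → aogwyu.
Vowel harmony: no change.
Nasal assimilation: no change.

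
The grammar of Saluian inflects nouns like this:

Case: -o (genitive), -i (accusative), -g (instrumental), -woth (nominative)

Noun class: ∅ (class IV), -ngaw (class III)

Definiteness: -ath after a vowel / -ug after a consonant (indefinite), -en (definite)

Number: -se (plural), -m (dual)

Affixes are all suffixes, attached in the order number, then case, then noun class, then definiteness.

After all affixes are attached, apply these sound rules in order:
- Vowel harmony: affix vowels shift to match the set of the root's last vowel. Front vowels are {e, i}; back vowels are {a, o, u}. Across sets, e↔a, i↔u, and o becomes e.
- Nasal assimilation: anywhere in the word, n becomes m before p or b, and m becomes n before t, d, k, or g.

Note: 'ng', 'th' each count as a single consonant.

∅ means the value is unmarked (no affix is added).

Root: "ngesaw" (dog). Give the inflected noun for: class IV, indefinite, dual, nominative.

ngesawmwothug

Attach number dual -m → ngesawm.
Attach case nominative -woth → ngesawmwoth.
noun class = class IV: zero marking, form stays ngesawmwoth.
Attach definiteness indefinite -ug (after consonant 'th') → ngesawmwothug.
Vowel harmony: no change.
Nasal assimilation: no change.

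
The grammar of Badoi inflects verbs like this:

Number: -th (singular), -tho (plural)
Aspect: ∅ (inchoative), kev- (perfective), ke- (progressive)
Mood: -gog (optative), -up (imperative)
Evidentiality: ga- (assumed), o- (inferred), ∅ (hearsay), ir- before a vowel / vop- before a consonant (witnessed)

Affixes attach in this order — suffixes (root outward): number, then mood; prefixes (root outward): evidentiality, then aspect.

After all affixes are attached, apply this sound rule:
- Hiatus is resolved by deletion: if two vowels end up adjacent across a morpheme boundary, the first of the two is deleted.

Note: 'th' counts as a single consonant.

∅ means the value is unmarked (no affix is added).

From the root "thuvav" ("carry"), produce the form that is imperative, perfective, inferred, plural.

Attach number plural -tho → thuvavtho.
Attach mood imperative -up → thuvavthoup.
Attach evidentiality inferred o- → othuvavthoup.
Attach aspect perfective kev- → kevothuvavthoup.
Apply vowel deletion: kevothuvavthoup → kevothuvavthup.

kevothuvavthup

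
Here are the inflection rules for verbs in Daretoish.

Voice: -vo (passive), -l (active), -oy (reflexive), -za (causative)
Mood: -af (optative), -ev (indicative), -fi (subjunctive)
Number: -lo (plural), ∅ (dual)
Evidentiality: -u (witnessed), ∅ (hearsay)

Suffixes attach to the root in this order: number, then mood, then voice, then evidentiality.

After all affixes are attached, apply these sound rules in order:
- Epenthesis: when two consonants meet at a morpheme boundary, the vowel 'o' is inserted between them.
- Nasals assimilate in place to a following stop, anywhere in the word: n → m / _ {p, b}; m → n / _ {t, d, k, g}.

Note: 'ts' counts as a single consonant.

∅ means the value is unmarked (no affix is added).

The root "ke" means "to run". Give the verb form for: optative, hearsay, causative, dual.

number = dual: zero marking, form stays ke.
Attach mood optative -af → keaf.
Attach voice causative -za → keafza.
evidentiality = hearsay: zero marking, form stays keafza.
Apply epenthesis: keafza → keafoza.
Nasal assimilation: no change.

keafoza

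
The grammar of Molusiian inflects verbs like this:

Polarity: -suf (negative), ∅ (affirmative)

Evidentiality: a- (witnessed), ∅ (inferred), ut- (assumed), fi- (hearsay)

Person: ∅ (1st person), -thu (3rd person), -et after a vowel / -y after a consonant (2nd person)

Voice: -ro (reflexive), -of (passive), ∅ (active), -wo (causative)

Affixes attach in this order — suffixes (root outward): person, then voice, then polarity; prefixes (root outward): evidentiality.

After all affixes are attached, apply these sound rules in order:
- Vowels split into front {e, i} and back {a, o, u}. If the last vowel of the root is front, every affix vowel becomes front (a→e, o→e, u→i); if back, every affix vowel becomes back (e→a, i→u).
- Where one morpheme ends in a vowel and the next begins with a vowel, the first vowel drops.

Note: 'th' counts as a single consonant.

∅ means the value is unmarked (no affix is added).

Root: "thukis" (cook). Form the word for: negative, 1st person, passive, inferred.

person = 1st person: zero marking, form stays thukis.
Attach voice passive -of → thukisof.
evidentiality = inferred: zero marking, form stays thukisof.
Attach polarity negative -suf → thukisofsuf.
Apply vowel harmony: thukisofsuf → thukisefsif.
Vowel deletion: no change.

thukisefsif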